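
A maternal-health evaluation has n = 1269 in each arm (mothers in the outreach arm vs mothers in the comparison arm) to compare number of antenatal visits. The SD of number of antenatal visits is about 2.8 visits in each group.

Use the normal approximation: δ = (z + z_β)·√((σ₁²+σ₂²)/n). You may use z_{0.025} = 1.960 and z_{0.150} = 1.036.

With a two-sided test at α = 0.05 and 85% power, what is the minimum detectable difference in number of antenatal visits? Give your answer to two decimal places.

Minimum detectable difference ≈ 0.33 visits

δ = (z_{α/2} + z_β) · √((σ₁²+σ₂²)/n)
  = (1.960 + 1.036) · √(15.68/1269)
  = 2.996 · √0.01236
  = 2.996 · 0.1112
  = 0.3330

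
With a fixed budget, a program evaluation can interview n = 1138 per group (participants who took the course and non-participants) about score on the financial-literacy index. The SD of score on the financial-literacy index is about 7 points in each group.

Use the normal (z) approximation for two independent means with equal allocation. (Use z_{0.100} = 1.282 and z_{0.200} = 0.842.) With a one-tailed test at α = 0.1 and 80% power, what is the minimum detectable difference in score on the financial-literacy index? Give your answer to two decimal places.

δ = (z_α + z_β) · √((σ₁²+σ₂²)/n)
  = (1.282 + 0.842) · √(98/1138)
  = 2.124 · √0.08612
  = 2.124 · 0.2935
  = 0.6233

Minimum detectable difference ≈ 0.62 points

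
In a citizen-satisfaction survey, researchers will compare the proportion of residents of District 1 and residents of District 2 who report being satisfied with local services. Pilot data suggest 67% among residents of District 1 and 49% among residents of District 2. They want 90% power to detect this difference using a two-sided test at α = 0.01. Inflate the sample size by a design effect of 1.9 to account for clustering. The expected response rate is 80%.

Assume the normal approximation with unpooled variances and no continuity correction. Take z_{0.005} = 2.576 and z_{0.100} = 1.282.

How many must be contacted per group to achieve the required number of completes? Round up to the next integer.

n = (z_{α/2} + z_β)² · [p₁(1−p₁) + p₂(1−p₂)] / (p₁ − p₂)²
  = (2.576 + 1.282)² · (0.67·0.33 + 0.49·0.51) / (0.18)²
  = (3.858)² · (0.2211 + 0.2499) / 0.0324
  = 14.8842 · 0.4710 / 0.0324
  = 216.37
Design effect: 1.9 × 216.37 = 411.11.
Adjust for 80% response: 411.11 / 0.80 = 513.88.
Round up → n = 514 per group.

n = 514 per group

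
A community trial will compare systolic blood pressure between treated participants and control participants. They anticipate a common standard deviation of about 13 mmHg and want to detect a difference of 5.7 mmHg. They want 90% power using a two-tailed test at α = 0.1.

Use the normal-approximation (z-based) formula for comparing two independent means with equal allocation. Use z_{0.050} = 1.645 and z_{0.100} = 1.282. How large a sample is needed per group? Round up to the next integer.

n = (z_{α/2} + z_β)² · (σ₁² + σ₂²) / δ²
  = (1.645 + 1.282)² · (2·13² = 338) / 5.7²
  = 8.5673 · 338 / 32.49
  = 89.13
Round up → n = 90 per group.

n = 90 per group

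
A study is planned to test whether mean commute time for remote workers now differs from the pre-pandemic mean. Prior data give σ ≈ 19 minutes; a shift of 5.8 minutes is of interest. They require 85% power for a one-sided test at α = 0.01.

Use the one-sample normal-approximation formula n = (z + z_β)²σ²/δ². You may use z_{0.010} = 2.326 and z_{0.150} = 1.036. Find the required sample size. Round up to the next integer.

n = 122

n = (z_α + z_β)² · σ² / δ²
  = (2.326 + 1.036)² · 19² / 5.8²
  = 11.3030 · 361 / 33.64
  = 121.30
Round up → n = 122.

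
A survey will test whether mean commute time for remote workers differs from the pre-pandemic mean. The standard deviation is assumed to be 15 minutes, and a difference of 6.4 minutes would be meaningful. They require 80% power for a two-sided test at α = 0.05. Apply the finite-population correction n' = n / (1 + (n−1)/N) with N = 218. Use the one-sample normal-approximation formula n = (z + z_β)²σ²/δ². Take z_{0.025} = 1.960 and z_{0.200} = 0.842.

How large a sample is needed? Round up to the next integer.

n = 37

n = (z_{α/2} + z_β)² · σ² / δ²
  = (1.960 + 0.842)² · 15² / 6.4²
  = 7.8512 · 225 / 40.96
  = 43.13
Finite-population correction (N = 218): 43.13 / (1 + (43.13 − 1)/218) = 36.14.
Round up → n = 37.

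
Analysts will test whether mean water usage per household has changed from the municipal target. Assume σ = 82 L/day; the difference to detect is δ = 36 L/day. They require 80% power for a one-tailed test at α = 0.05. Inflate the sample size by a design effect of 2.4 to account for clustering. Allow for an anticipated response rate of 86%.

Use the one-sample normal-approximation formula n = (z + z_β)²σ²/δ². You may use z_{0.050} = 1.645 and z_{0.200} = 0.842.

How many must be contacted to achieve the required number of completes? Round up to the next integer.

n = 90

n = (z_α + z_β)² · σ² / δ²
  = (1.645 + 0.842)² · 82² / 36²
  = 6.1852 · 6724 / 1296
  = 32.09
Design effect: 2.4 × 32.09 = 77.02.
Adjust for 86% response: 77.02 / 0.86 = 89.55.
Round up → n = 90.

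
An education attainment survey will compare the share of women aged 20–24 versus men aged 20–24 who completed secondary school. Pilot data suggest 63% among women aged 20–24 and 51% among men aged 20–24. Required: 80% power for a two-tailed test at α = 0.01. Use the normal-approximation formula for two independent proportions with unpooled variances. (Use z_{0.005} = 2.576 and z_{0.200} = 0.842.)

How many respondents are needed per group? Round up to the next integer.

n = 392 per group

n = (z_{α/2} + z_β)² · [p₁(1−p₁) + p₂(1−p₂)] / (p₁ − p₂)²
  = (2.576 + 0.842)² · (0.63·0.37 + 0.51·0.49) / (0.12)²
  = (3.418)² · (0.2331 + 0.2499) / 0.0144
  = 11.6827 · 0.4830 / 0.0144
  = 391.86
Round up → n = 392 per group.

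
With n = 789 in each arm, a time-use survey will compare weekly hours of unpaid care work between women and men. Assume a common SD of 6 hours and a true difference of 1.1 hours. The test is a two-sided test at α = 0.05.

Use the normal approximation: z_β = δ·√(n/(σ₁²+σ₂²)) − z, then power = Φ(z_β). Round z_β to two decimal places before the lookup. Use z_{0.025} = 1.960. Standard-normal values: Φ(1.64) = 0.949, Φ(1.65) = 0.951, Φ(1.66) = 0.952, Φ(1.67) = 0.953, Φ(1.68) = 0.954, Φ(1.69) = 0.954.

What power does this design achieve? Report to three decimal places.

z_β = δ·√(n/(σ₁²+σ₂²)) − z_{α/2}
    = 1.1 · √(789/72) − 1.960
    = 1.1 · 3.31034 − 1.960
    = 3.6414 − 1.960 = 1.6814 → 1.68
Power = Φ(1.68) = 0.954.

Power ≈ 0.954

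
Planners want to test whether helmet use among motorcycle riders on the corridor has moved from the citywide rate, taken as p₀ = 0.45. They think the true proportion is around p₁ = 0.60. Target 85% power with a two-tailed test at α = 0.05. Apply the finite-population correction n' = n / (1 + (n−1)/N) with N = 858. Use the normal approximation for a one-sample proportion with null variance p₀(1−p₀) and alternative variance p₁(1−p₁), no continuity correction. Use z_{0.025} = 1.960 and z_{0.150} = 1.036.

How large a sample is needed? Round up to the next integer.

n = [z_{α/2}·√(p₀q₀) + z_β·√(p₁q₁)]² / (p₁ − p₀)²
  = [1.960·√(0.45·0.55) + 1.036·√(0.60·0.40)]² / (0.15)²
  = [1.960·0.4975 + 1.036·0.4899]² / 0.0225
  = [1.4826]² / 0.0225
  = 97.70
Finite-population correction (N = 858): 97.70 / (1 + (97.70 − 1)/858) = 87.80.
Round up → n = 88.

n = 88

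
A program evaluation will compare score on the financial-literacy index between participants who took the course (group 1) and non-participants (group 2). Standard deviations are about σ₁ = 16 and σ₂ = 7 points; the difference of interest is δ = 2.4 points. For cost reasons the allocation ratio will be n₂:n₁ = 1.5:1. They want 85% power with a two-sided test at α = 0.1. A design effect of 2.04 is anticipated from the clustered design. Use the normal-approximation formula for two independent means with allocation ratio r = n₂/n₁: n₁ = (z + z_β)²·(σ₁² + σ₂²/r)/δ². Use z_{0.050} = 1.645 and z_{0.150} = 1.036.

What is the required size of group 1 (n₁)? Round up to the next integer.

n₁ = 735

n₁ = (z_{α/2} + z_β)² · (σ₁² + σ₂²/r) / δ²
   = (1.645 + 1.036)² · (16² + 7²/1.5) / 2.4²
   = 7.1878 · (256 + 32.6667) / 5.76
   = 7.1878 · 288.6667 / 5.76
   = 360.22
Design effect: 2.04 × 360.22 = 734.85.
Round up → n₁ = 735; n₂ = r·n₁ = 1.5 × 735 = 1103.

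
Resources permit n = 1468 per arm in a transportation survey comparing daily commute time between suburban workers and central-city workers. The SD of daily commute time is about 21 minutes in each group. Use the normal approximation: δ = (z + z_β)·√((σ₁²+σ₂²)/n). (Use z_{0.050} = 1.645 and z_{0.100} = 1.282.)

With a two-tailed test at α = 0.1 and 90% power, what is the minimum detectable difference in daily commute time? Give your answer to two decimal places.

Minimum detectable difference ≈ 2.27 minutes

δ = (z_{α/2} + z_β) · √((σ₁²+σ₂²)/n)
  = (1.645 + 1.282) · √(882/1468)
  = 2.927 · √0.60082
  = 2.927 · 0.7751
  = 2.2688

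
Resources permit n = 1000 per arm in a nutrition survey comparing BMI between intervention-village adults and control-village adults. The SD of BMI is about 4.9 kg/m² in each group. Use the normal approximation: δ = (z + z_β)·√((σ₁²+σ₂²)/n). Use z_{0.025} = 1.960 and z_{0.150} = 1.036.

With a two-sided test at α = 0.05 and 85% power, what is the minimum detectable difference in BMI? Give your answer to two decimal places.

Minimum detectable difference ≈ 0.66 kg/m²

δ = (z_{α/2} + z_β) · √((σ₁²+σ₂²)/n)
  = (1.960 + 1.036) · √(48.02/1000)
  = 2.996 · √0.04802
  = 2.996 · 0.2191
  = 0.6565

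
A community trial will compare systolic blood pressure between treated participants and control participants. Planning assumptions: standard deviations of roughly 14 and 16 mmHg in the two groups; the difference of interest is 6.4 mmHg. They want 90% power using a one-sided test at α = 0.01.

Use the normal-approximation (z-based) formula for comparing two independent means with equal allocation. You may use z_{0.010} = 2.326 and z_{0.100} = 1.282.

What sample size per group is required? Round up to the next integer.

n = 144 per group

n = (z_α + z_β)² · (σ₁² + σ₂²) / δ²
  = (2.326 + 1.282)² · (14² + 16² = 452) / 6.4²
  = 13.0177 · 452 / 40.96
  = 143.65
Round up → n = 144 per group.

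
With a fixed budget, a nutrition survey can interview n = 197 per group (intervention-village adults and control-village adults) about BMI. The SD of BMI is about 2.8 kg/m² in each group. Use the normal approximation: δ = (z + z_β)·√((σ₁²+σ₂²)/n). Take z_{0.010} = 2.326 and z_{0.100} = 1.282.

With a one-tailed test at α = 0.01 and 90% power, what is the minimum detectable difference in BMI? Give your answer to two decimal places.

Minimum detectable difference ≈ 1.02 kg/m²

δ = (z_α + z_β) · √((σ₁²+σ₂²)/n)
  = (2.326 + 1.282) · √(15.68/197)
  = 3.608 · √0.07959
  = 3.608 · 0.2821
  = 1.0179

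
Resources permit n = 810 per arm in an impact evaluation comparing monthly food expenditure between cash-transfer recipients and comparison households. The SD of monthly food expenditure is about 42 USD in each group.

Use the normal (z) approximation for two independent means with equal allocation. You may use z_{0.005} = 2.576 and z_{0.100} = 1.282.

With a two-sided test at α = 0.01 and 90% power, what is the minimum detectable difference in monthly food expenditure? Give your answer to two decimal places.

δ = (z_{α/2} + z_β) · √((σ₁²+σ₂²)/n)
  = (2.576 + 1.282) · √(3528/810)
  = 3.858 · √4.3556
  = 3.858 · 2.0870
  = 8.0516

Minimum detectable difference ≈ 8.05 USD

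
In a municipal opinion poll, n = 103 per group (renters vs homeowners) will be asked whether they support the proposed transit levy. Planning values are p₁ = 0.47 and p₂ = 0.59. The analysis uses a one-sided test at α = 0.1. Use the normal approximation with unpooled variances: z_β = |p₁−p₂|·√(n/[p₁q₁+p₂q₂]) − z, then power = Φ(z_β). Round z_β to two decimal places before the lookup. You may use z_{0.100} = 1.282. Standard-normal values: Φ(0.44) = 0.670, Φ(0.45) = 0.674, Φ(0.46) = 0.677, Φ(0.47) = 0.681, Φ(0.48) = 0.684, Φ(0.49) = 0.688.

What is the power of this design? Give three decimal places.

Power ≈ 0.677

z_β = |p₁−p₂|·√(n/[p₁q₁+p₂q₂]) − z_α
    = 0.12 · √(103/0.4910) − 1.282
    = 0.12 · 14.4836 − 1.282
    = 1.7380 − 1.282 = 0.4560 → 0.46
Power = Φ(0.46) = 0.677.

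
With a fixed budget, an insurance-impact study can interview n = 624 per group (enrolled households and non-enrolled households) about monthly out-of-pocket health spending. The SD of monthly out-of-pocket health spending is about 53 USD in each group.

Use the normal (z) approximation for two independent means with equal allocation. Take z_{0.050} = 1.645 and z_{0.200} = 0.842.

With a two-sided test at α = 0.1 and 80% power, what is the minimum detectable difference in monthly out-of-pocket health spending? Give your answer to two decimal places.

Minimum detectable difference ≈ 7.46 USD

δ = (z_{α/2} + z_β) · √((σ₁²+σ₂²)/n)
  = (1.645 + 0.842) · √(5618/624)
  = 2.487 · √9.0032
  = 2.487 · 3.0005
  = 7.4623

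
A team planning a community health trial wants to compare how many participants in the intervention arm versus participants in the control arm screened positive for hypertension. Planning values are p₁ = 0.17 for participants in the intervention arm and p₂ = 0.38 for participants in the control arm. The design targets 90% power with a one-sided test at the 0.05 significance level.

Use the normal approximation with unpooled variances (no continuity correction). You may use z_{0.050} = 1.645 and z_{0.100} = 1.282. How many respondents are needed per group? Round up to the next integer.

n = (z_α + z_β)² · [p₁(1−p₁) + p₂(1−p₂)] / (p₁ − p₂)²
  = (1.645 + 1.282)² · (0.17·0.83 + 0.38·0.62) / (-0.21)²
  = (2.927)² · (0.1411 + 0.2356) / 0.0441
  = 8.5673 · 0.3767 / 0.0441
  = 73.18
Round up → n = 74 per group.

n = 74 per group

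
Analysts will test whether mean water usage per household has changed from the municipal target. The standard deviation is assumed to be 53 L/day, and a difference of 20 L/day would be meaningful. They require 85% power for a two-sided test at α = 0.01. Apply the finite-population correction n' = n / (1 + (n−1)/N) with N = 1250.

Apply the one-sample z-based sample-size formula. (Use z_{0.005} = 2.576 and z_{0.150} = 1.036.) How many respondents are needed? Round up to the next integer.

n = (z_{α/2} + z_β)² · σ² / δ²
  = (2.576 + 1.036)² · 53² / 20²
  = 13.0465 · 2809 / 400
  = 91.62
Finite-population correction (N = 1250): 91.62 / (1 + (91.62 − 1)/1250) = 85.43.
Round up → n = 86.

n = 86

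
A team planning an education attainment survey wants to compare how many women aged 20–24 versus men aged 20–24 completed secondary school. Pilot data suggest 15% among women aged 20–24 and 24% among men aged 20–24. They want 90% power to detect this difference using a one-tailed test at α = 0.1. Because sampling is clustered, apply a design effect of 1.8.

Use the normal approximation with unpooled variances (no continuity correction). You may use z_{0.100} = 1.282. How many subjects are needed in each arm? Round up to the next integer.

n = 453 per group

n = (z_α + z_β)² · [p₁(1−p₁) + p₂(1−p₂)] / (p₁ − p₂)²
  = (1.282 + 1.282)² · (0.15·0.85 + 0.24·0.76) / (-0.09)²
  = (2.564)² · (0.1275 + 0.1824) / 0.0081
  = 6.5741 · 0.3099 / 0.0081
  = 251.52
Design effect: 1.8 × 251.52 = 452.74.
Round up → n = 453 per group.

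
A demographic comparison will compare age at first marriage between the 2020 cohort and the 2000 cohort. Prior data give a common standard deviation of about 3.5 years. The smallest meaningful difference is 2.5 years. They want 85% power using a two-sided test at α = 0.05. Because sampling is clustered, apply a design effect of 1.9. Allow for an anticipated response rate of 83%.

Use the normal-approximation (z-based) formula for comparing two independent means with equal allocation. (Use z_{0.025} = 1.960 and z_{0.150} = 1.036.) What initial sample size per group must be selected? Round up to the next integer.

n = (z_{α/2} + z_β)² · (σ₁² + σ₂²) / δ²
  = (1.960 + 1.036)² · (2·3.5² = 24.5) / 2.5²
  = 8.9760 · 24.5 / 6.25
  = 35.19
Design effect: 1.9 × 35.19 = 66.85.
Adjust for 83% response: 66.85 / 0.83 = 80.55.
Round up → n = 81 per group.

n = 81 per group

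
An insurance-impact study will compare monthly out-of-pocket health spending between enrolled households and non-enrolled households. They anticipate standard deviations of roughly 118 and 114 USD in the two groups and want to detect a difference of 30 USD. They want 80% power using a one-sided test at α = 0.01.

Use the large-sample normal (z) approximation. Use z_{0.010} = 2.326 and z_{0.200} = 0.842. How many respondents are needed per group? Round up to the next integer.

n = 301 per group

n = (z_α + z_β)² · (σ₁² + σ₂²) / δ²
  = (2.326 + 0.842)² · (118² + 114² = 26920) / 30²
  = 10.0362 · 26920 / 900
  = 300.19
Round up → n = 301 per group.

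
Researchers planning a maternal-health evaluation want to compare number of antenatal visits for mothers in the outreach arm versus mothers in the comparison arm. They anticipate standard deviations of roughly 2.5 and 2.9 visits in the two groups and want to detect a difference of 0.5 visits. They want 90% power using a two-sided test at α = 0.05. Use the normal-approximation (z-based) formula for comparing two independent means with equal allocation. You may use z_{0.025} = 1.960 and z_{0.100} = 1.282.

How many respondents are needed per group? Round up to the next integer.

n = (z_{α/2} + z_β)² · (σ₁² + σ₂²) / δ²
  = (1.960 + 1.282)² · (2.5² + 2.9² = 14.66) / 0.5²
  = 10.5106 · 14.66 / 0.25
  = 616.34
Round up → n = 617 per group.

n = 617 per group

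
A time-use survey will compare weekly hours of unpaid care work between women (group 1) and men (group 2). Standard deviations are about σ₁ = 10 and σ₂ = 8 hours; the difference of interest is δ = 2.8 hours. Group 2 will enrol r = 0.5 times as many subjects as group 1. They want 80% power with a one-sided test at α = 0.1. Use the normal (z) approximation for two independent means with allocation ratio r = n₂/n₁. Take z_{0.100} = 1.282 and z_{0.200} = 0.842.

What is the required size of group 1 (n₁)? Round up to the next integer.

n₁ = 132

n₁ = (z_α + z_β)² · (σ₁² + σ₂²/r) / δ²
   = (1.282 + 0.842)² · (10² + 8²/0.5) / 2.8²
   = 4.5114 · (100 + 128) / 7.84
   = 4.5114 · 228 / 7.84
   = 131.20
Round up → n₁ = 132; n₂ = r·n₁ = 0.5 × 132 = 66.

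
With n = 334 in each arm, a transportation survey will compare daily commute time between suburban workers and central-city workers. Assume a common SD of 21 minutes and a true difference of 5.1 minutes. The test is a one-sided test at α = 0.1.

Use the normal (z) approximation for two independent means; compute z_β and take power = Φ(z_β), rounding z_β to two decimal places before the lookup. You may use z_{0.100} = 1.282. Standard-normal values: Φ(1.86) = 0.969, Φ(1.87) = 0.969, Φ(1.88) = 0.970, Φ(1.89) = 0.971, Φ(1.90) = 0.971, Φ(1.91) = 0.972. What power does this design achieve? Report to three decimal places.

Power ≈ 0.969

z_β = δ·√(n/(σ₁²+σ₂²)) − z_α
    = 5.1 · √(334/882) − 1.282
    = 5.1 · 0.61537 − 1.282
    = 3.1384 − 1.282 = 1.8564 → 1.86
Power = Φ(1.86) = 0.969.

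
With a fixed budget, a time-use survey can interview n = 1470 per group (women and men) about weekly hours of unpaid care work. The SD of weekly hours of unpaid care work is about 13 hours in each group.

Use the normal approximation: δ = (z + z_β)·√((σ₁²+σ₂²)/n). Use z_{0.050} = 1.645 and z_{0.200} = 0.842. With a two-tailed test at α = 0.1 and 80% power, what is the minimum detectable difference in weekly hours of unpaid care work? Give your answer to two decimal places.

Minimum detectable difference ≈ 1.19 hours

δ = (z_{α/2} + z_β) · √((σ₁²+σ₂²)/n)
  = (1.645 + 0.842) · √(338/1470)
  = 2.487 · √0.22993
  = 2.487 · 0.4795
  = 1.1925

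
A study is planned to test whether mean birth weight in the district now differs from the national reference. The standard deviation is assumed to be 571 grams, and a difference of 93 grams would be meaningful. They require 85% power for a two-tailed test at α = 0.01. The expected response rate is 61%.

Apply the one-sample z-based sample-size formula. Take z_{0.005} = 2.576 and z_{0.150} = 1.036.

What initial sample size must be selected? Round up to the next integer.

n = (z_{α/2} + z_β)² · σ² / δ²
  = (2.576 + 1.036)² · 571² / 93²
  = 13.0465 · 326041 / 8649
  = 491.82
Adjust for 61% response: 491.82 / 0.61 = 806.25.
Round up → n = 807.

n = 807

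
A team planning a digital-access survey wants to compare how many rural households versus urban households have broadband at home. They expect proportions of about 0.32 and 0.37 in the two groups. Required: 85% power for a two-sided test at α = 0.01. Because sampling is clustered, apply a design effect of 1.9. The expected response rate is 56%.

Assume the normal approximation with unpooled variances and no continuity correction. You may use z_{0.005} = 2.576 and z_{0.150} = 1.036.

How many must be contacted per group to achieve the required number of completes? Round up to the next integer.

n = (z_{α/2} + z_β)² · [p₁(1−p₁) + p₂(1−p₂)] / (p₁ − p₂)²
  = (2.576 + 1.036)² · (0.32·0.68 + 0.37·0.63) / (-0.05)²
  = (3.612)² · (0.2176 + 0.2331) / 0.0025
  = 13.0465 · 0.4507 / 0.0025
  = 2352.03
Design effect: 1.9 × 2352.03 = 4468.86.
Adjust for 56% response: 4468.86 / 0.56 = 7980.11.
Round up → n = 7981 per group.

n = 7981 per group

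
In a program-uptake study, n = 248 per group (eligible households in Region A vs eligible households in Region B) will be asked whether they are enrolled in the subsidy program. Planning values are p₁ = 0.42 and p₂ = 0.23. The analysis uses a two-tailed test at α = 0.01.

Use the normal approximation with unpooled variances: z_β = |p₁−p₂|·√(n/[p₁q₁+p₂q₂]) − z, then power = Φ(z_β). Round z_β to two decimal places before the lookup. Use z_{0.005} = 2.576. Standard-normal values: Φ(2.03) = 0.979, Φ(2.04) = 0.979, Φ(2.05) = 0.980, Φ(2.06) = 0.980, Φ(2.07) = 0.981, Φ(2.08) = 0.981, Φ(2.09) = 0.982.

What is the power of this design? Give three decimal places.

Power ≈ 0.979

z_β = |p₁−p₂|·√(n/[p₁q₁+p₂q₂]) − z_{α/2}
    = 0.19 · √(248/0.4207) − 2.576
    = 0.19 · 24.2795 − 2.576
    = 4.6131 − 2.576 = 2.0371 → 2.04
Power = Φ(2.04) = 0.979.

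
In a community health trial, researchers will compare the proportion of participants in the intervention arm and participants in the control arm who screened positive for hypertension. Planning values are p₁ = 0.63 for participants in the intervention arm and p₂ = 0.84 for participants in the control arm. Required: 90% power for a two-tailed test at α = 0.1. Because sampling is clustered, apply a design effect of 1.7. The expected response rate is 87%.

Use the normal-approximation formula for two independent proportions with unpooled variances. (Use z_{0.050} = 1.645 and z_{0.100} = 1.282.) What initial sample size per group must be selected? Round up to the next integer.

n = 140 per group

n = (z_{α/2} + z_β)² · [p₁(1−p₁) + p₂(1−p₂)] / (p₁ − p₂)²
  = (1.645 + 1.282)² · (0.63·0.37 + 0.84·0.16) / (-0.21)²
  = (2.927)² · (0.2331 + 0.1344) / 0.0441
  = 8.5673 · 0.3675 / 0.0441
  = 71.39
Design effect: 1.7 × 71.39 = 121.37.
Adjust for 87% response: 121.37 / 0.87 = 139.51.
Round up → n = 140 per group.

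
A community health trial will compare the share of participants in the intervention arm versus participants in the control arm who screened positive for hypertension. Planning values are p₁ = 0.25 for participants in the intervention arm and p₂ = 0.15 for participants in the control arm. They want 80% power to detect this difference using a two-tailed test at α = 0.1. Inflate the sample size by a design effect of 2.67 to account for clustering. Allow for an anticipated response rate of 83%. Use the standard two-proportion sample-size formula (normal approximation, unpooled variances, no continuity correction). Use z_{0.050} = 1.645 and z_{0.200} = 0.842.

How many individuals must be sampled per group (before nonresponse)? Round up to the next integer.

n = 627 per group

n = (z_{α/2} + z_β)² · [p₁(1−p₁) + p₂(1−p₂)] / (p₁ − p₂)²
  = (1.645 + 0.842)² · (0.25·0.75 + 0.15·0.85) / (0.10)²
  = (2.487)² · (0.1875 + 0.1275) / 0.0100
  = 6.1852 · 0.3150 / 0.0100
  = 194.83
Design effect: 2.67 × 194.83 = 520.20.
Adjust for 83% response: 520.20 / 0.83 = 626.75.
Round up → n = 627 per group.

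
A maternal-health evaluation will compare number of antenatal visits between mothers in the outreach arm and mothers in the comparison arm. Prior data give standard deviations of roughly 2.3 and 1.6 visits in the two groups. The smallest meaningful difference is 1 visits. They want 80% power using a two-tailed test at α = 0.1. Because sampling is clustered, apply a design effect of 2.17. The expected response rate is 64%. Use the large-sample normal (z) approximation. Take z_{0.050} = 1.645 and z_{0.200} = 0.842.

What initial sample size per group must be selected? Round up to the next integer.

n = 165 per group

n = (z_{α/2} + z_β)² · (σ₁² + σ₂²) / δ²
  = (1.645 + 0.842)² · (2.3² + 1.6² = 7.85) / 1²
  = 6.1852 · 7.85 / 1
  = 48.55
Design effect: 2.17 × 48.55 = 105.36.
Adjust for 64% response: 105.36 / 0.64 = 164.63.
Round up → n = 165 per group.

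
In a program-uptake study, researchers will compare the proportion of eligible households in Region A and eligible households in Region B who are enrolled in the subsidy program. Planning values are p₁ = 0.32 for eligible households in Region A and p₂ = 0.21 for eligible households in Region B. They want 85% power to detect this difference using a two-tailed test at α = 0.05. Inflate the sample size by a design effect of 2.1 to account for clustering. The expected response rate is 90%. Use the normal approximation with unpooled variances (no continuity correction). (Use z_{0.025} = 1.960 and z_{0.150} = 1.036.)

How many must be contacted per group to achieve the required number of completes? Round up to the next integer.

n = 664 per group

n = (z_{α/2} + z_β)² · [p₁(1−p₁) + p₂(1−p₂)] / (p₁ − p₂)²
  = (1.960 + 1.036)² · (0.32·0.68 + 0.21·0.79) / (0.11)²
  = (2.996)² · (0.2176 + 0.1659) / 0.0121
  = 8.9760 · 0.3835 / 0.0121
  = 284.49
Design effect: 2.1 × 284.49 = 597.42.
Adjust for 90% response: 597.42 / 0.90 = 663.80.
Round up → n = 664 per group.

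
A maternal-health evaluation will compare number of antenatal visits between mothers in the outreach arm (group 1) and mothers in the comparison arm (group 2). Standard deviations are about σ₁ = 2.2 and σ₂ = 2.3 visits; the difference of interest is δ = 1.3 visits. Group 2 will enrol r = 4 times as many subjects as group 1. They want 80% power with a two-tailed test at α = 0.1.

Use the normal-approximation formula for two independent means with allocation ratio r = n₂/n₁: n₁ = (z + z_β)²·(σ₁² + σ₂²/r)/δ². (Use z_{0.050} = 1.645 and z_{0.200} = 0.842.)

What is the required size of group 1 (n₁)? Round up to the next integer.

n₁ = 23

n₁ = (z_{α/2} + z_β)² · (σ₁² + σ₂²/r) / δ²
   = (1.645 + 0.842)² · (2.2² + 2.3²/4) / 1.3²
   = 6.1852 · (4.84 + 1.3225) / 1.69
   = 6.1852 · 6.1625 / 1.69
   = 22.55
Round up → n₁ = 23; n₂ = r·n₁ = 4 × 23 = 92.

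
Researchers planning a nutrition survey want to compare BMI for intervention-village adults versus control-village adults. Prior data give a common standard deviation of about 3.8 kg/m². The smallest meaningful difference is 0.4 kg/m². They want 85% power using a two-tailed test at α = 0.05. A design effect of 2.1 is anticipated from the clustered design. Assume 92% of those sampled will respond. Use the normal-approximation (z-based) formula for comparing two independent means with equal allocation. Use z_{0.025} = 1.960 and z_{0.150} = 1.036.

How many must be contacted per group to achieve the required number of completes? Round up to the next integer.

n = 3699 per group

n = (z_{α/2} + z_β)² · (σ₁² + σ₂²) / δ²
  = (1.960 + 1.036)² · (2·3.8² = 28.88) / 0.4²
  = 8.9760 · 28.88 / 0.16
  = 1620.17
Design effect: 2.1 × 1620.17 = 3402.36.
Adjust for 92% response: 3402.36 / 0.92 = 3698.22.
Round up → n = 3699 per group.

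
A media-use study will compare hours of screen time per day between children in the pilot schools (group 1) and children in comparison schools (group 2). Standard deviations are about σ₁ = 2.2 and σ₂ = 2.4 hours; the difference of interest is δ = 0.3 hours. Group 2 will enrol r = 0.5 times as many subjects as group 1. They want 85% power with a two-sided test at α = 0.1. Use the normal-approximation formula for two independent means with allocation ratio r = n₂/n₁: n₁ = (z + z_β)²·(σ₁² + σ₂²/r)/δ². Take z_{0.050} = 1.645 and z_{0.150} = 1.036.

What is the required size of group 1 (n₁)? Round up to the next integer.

n₁ = 1307

n₁ = (z_{α/2} + z_β)² · (σ₁² + σ₂²/r) / δ²
   = (1.645 + 1.036)² · (2.2² + 2.4²/0.5) / 0.3²
   = 7.1878 · (4.84 + 11.52) / 0.09
   = 7.1878 · 16.36 / 0.09
   = 1306.58
Round up → n₁ = 1307; n₂ = r·n₁ = 0.5 × 1307 = 654.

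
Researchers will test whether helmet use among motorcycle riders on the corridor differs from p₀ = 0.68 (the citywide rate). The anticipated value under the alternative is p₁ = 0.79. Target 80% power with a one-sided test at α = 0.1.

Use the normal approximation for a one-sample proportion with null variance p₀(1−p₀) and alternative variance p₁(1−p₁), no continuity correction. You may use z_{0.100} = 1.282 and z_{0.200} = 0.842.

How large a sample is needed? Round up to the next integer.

n = 74

n = [z_α·√(p₀q₀) + z_β·√(p₁q₁)]² / (p₁ − p₀)²
  = [1.282·√(0.68·0.32) + 0.842·√(0.79·0.21)]² / (0.11)²
  = [1.282·0.4665 + 0.842·0.4073]² / 0.0121
  = [0.9410]² / 0.0121
  = 73.18
Round up → n = 74.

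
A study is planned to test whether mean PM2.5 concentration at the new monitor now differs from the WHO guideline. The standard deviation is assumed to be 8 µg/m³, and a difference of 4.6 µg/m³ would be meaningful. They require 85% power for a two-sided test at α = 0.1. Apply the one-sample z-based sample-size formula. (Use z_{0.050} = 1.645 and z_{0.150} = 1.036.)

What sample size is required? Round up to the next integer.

n = (z_{α/2} + z_β)² · σ² / δ²
  = (1.645 + 1.036)² · 8² / 4.6²
  = 7.1878 · 64 / 21.16
  = 21.74
Round up → n = 22.

n = 22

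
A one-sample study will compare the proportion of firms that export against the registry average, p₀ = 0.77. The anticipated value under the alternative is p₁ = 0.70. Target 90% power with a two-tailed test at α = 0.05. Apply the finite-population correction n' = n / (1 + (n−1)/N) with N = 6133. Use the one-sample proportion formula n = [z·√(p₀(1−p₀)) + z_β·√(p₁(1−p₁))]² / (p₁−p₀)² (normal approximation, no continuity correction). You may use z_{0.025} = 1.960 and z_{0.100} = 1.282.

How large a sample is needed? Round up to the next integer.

n = [z_{α/2}·√(p₀q₀) + z_β·√(p₁q₁)]² / (p₁ − p₀)²
  = [1.960·√(0.77·0.23) + 1.282·√(0.70·0.30)]² / (-0.07)²
  = [1.960·0.4208 + 1.282·0.4583]² / 0.0049
  = [1.4123]² / 0.0049
  = 407.07
Finite-population correction (N = 6133): 407.07 / (1 + (407.07 − 1)/6133) = 381.79.
Round up → n = 382.

n = 382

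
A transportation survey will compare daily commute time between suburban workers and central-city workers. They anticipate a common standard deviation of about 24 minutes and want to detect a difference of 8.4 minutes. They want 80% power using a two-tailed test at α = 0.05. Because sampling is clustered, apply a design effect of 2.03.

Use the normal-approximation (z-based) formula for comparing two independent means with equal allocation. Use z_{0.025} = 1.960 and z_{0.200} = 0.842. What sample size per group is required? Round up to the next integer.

n = 261 per group

n = (z_{α/2} + z_β)² · (σ₁² + σ₂²) / δ²
  = (1.960 + 0.842)² · (2·24² = 1152) / 8.4²
  = 7.8512 · 1152 / 70.56
  = 128.18
Design effect: 2.03 × 128.18 = 260.21.
Round up → n = 261 per group.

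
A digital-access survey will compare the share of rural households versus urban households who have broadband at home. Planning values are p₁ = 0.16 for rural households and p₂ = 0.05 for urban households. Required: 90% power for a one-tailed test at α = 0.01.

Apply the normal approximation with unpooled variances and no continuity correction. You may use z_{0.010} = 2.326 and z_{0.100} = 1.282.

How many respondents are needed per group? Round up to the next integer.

n = (z_α + z_β)² · [p₁(1−p₁) + p₂(1−p₂)] / (p₁ − p₂)²
  = (2.326 + 1.282)² · (0.16·0.84 + 0.05·0.95) / (0.11)²
  = (3.608)² · (0.1344 + 0.0475) / 0.0121
  = 13.0177 · 0.1819 / 0.0121
  = 195.70
Round up → n = 196 per group.

n = 196 per group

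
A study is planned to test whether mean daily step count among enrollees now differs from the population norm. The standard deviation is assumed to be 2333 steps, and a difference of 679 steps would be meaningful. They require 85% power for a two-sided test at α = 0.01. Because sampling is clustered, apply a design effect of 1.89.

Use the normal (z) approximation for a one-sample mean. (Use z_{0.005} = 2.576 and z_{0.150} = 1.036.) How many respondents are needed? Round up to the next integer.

n = (z_{α/2} + z_β)² · σ² / δ²
  = (2.576 + 1.036)² · 2333² / 679²
  = 13.0465 · 5442889 / 461041
  = 154.02
Design effect: 1.89 × 154.02 = 291.10.
Round up → n = 292.

n = 292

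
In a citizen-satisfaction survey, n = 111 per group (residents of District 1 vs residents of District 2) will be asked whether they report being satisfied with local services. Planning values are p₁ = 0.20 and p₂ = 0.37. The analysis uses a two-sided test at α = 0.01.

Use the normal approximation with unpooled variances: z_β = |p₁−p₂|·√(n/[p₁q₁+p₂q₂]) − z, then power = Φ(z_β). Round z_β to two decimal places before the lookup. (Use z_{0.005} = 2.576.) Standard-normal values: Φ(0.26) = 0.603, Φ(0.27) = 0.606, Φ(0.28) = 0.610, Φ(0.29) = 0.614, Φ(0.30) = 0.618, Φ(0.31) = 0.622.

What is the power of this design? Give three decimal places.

Power ≈ 0.610

z_β = |p₁−p₂|·√(n/[p₁q₁+p₂q₂]) − z_{α/2}
    = 0.17 · √(111/0.3931) − 2.576
    = 0.17 · 16.8039 − 2.576
    = 2.8567 − 2.576 = 0.2807 → 0.28
Power = Φ(0.28) = 0.610.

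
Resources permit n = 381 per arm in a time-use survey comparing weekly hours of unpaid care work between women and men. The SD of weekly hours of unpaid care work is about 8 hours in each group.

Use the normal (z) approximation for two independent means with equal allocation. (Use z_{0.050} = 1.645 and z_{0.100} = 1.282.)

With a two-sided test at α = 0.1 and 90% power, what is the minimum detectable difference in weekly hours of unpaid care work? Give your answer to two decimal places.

Minimum detectable difference ≈ 1.70 hours

δ = (z_{α/2} + z_β) · √((σ₁²+σ₂²)/n)
  = (1.645 + 1.282) · √(128/381)
  = 2.927 · √0.33596
  = 2.927 · 0.5796
  = 1.6965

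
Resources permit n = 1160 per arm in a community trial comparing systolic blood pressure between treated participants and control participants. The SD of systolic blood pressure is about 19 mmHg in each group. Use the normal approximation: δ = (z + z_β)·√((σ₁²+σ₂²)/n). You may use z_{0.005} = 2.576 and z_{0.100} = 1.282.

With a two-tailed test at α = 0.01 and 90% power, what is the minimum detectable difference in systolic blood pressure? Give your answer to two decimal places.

Minimum detectable difference ≈ 3.04 mmHg

δ = (z_{α/2} + z_β) · √((σ₁²+σ₂²)/n)
  = (2.576 + 1.282) · √(722/1160)
  = 3.858 · √0.62241
  = 3.858 · 0.7889
  = 3.0437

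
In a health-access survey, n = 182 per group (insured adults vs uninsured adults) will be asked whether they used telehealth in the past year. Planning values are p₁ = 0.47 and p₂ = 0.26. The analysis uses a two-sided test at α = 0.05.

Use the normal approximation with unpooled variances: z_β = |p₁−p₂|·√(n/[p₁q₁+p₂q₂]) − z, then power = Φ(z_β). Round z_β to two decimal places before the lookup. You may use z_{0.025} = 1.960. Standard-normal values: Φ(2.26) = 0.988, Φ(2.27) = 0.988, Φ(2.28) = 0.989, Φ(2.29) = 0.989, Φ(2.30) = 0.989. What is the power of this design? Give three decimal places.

Power ≈ 0.989

z_β = |p₁−p₂|·√(n/[p₁q₁+p₂q₂]) − z_{α/2}
    = 0.21 · √(182/0.4415) − 1.960
    = 0.21 · 20.3035 − 1.960
    = 4.2637 − 1.960 = 2.3037 → 2.30
Power = Φ(2.30) = 0.989.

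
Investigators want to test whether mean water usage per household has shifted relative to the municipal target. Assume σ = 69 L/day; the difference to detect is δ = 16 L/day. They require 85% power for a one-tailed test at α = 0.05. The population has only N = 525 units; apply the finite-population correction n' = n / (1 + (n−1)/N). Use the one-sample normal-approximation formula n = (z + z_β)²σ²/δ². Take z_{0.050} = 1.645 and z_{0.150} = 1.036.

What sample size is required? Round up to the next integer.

n = (z_α + z_β)² · σ² / δ²
  = (1.645 + 1.036)² · 69² / 16²
  = 7.1878 · 4761 / 256
  = 133.68
Finite-population correction (N = 525): 133.68 / (1 + (133.68 − 1)/525) = 106.71.
Round up → n = 107.

n = 107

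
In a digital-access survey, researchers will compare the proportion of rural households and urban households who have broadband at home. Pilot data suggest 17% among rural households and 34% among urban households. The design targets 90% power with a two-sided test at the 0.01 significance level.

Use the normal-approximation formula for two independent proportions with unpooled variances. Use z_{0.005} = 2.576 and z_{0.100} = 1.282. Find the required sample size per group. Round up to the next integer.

n = 189 per group

n = (z_{α/2} + z_β)² · [p₁(1−p₁) + p₂(1−p₂)] / (p₁ − p₂)²
  = (2.576 + 1.282)² · (0.17·0.83 + 0.34·0.66) / (-0.17)²
  = (3.858)² · (0.1411 + 0.2244) / 0.0289
  = 14.8842 · 0.3655 / 0.0289
  = 188.24
Round up → n = 189 per group.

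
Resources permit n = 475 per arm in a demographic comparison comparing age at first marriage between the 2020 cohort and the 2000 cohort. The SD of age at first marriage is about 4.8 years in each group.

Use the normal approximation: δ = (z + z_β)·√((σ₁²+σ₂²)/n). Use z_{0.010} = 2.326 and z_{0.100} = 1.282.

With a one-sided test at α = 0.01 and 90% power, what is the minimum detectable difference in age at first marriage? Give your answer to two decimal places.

Minimum detectable difference ≈ 1.12 years

δ = (z_α + z_β) · √((σ₁²+σ₂²)/n)
  = (2.326 + 1.282) · √(46.08/475)
  = 3.608 · √0.09701
  = 3.608 · 0.3115
  = 1.1238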